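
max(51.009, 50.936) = 51.009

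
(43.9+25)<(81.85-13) False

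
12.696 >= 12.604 True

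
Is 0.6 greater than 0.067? Yes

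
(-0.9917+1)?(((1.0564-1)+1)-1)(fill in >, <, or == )<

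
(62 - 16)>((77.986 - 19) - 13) True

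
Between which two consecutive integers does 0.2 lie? 0 and 1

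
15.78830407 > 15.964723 False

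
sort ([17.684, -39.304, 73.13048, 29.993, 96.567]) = [-39.304, 17.684, 29.993, 73.13048, 96.567]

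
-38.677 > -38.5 False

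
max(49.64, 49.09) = 49.64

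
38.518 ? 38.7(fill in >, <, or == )<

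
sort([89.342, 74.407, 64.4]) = [64.4, 74.407, 89.342]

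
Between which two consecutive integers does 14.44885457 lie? 14 and 15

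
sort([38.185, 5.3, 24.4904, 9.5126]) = [5.3, 9.5126, 24.4904, 38.185]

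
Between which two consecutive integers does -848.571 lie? -849 and -848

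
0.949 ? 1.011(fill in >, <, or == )<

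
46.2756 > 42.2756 True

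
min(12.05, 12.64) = 12.05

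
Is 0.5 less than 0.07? No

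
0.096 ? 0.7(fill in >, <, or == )<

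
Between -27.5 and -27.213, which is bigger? -27.213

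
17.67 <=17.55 False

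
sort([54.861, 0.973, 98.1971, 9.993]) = [0.973, 9.993, 54.861, 98.1971]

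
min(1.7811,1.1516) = 1.1516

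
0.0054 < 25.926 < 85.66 True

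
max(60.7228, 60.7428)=60.7428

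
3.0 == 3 True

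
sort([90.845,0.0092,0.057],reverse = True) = [90.845,0.057,0.0092]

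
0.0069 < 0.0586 True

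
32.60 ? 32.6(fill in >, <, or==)==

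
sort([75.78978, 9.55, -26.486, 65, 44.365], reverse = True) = [75.78978, 65, 44.365, 9.55, -26.486]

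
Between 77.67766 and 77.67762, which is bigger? 77.67766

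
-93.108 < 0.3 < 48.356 True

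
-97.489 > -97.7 True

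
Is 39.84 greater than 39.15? Yes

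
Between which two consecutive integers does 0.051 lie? 0 and 1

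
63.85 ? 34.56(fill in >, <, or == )>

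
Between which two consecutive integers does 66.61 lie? 66 and 67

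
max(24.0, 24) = 24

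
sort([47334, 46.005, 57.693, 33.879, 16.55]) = [16.55, 33.879, 46.005, 57.693, 47334]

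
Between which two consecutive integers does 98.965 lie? 98 and 99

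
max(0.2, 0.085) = 0.2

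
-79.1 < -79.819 False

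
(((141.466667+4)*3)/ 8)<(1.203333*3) False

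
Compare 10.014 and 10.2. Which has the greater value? 10.2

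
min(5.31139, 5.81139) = 5.31139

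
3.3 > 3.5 False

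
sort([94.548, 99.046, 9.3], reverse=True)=[99.046, 94.548, 9.3]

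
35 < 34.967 False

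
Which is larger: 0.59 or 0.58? 0.59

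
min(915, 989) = 915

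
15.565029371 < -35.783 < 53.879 False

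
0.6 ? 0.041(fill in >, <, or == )>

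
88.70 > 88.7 False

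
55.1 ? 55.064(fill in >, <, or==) >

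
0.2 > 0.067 True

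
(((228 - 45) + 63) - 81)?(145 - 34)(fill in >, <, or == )>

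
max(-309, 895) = 895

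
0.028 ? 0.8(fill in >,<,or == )<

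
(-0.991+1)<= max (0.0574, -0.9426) True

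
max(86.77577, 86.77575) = 86.77577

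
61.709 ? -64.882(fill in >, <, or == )>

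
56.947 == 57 False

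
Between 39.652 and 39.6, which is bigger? 39.652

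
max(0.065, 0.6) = 0.6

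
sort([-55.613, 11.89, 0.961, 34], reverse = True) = [34, 11.89, 0.961, -55.613]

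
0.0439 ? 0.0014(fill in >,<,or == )>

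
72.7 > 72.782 False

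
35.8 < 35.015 False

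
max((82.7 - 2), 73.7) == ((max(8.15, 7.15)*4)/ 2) False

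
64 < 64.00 False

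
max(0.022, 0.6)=0.6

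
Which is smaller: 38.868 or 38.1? 38.1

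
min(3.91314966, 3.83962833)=3.83962833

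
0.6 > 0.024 True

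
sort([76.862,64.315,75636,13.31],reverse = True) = [75636,76.862,64.315,13.31]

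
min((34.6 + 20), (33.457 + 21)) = 54.457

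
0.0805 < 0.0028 False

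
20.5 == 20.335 False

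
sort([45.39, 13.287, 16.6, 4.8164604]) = [4.8164604, 13.287, 16.6, 45.39]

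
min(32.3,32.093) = 32.093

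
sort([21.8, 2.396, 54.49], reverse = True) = [54.49, 21.8, 2.396]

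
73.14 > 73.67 False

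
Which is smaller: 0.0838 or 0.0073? 0.0073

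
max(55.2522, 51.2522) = 55.2522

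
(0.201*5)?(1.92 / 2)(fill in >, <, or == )>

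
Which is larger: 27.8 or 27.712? 27.8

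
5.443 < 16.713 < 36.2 True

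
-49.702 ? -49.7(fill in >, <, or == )<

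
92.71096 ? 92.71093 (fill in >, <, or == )>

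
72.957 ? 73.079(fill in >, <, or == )<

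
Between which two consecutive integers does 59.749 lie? 59 and 60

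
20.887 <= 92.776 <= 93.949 True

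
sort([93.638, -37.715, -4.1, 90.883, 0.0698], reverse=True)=[93.638, 90.883, 0.0698, -4.1, -37.715]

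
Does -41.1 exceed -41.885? Yes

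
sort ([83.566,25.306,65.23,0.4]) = [0.4,25.306,65.23,83.566]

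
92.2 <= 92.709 True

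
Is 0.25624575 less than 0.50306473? Yes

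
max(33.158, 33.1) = 33.158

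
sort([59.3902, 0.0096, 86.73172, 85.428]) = [0.0096, 59.3902, 85.428, 86.73172]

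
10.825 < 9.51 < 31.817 False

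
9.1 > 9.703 False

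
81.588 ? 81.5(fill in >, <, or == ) >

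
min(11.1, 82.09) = 11.1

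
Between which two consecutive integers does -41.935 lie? -42 and -41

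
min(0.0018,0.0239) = 0.0018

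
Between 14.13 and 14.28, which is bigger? 14.28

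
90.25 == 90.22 False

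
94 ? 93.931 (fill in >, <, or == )>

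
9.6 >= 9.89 False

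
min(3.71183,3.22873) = 3.22873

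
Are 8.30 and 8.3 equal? Yes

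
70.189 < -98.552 False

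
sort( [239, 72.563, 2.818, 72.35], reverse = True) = [239, 72.563, 72.35, 2.818]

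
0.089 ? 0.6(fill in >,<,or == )<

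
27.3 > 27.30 False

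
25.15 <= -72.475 False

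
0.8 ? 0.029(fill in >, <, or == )>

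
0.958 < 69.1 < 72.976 True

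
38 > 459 False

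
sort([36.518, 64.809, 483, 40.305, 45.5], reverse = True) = [483, 64.809, 45.5, 40.305, 36.518]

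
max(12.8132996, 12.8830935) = 12.8830935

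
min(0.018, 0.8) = 0.018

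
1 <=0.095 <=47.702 False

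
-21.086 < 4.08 True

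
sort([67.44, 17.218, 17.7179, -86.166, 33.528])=[-86.166, 17.218, 17.7179, 33.528, 67.44]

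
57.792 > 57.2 True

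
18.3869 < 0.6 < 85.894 False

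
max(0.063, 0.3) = 0.3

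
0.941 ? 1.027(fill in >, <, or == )<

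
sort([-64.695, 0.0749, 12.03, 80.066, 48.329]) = [-64.695, 0.0749, 12.03, 48.329, 80.066]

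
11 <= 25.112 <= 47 True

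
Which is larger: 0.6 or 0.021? 0.6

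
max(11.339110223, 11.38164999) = 11.38164999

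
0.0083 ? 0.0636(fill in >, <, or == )<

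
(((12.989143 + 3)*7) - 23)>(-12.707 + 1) True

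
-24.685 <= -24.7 False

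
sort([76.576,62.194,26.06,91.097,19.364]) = [19.364,26.06,62.194,76.576,91.097]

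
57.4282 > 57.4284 False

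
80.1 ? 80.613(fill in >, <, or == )<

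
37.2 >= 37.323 False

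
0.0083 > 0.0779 False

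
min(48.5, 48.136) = 48.136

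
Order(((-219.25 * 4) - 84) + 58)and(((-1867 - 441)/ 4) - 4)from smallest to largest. (((-219.25 * 4) - 84) + 58), (((-1867 - 441)/ 4) - 4)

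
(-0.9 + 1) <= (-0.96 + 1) False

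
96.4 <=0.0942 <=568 False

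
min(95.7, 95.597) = 95.597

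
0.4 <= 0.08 False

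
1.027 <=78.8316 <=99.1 True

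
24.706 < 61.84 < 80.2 True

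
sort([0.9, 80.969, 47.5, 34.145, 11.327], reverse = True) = [80.969, 47.5, 34.145, 11.327, 0.9]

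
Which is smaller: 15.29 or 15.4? 15.29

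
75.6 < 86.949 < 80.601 False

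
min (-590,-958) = -958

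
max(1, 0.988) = 1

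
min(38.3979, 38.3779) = 38.3779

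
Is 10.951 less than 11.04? Yes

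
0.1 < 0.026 False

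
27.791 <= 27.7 False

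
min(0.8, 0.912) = 0.8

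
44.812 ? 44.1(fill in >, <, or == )>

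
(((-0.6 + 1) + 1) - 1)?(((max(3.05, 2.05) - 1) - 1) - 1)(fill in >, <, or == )>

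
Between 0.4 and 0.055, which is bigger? 0.4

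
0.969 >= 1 False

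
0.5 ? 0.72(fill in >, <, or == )<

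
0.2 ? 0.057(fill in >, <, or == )>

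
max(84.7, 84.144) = 84.7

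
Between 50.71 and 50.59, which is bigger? 50.71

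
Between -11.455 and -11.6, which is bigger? -11.455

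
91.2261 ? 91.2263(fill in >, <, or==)<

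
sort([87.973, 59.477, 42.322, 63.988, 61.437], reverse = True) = [87.973, 63.988, 61.437, 59.477, 42.322]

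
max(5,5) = 5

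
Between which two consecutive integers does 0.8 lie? 0 and 1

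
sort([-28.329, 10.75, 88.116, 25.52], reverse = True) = [88.116, 25.52, 10.75, -28.329]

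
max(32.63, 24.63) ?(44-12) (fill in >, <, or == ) >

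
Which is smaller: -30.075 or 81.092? -30.075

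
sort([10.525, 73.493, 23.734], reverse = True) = [73.493, 23.734, 10.525]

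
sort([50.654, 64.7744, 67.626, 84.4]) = [50.654, 64.7744, 67.626, 84.4]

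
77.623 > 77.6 True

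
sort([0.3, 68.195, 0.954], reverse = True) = [68.195, 0.954, 0.3]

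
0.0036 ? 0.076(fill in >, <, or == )<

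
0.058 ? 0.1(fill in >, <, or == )<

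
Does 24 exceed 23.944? Yes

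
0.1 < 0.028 False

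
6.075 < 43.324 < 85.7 True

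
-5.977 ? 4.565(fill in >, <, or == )<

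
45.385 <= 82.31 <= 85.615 True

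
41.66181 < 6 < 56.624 False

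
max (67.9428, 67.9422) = 67.9428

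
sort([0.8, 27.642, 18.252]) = [0.8, 18.252, 27.642]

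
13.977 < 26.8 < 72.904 True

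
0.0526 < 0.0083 False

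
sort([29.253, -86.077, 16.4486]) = [-86.077, 16.4486, 29.253]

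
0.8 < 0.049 False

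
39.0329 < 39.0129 False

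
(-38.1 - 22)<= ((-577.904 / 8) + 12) False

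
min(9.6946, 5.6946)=5.6946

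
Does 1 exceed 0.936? Yes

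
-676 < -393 True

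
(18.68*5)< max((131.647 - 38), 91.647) True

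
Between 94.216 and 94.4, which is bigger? 94.4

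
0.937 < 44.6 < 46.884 True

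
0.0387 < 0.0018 False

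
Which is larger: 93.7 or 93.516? 93.7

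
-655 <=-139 True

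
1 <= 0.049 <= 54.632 False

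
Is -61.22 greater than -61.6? Yes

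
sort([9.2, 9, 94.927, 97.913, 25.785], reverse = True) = [97.913, 94.927, 25.785, 9.2, 9]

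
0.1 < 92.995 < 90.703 False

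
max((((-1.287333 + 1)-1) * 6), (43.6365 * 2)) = 87.273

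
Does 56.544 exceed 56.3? Yes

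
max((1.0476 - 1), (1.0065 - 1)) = 0.0476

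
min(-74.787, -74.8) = -74.8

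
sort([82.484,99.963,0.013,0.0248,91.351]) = [0.013,0.0248,82.484,91.351,99.963]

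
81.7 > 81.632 True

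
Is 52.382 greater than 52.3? Yes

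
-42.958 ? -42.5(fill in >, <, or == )<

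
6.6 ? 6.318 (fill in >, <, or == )>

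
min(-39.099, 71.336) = -39.099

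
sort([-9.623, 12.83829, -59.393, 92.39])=[-59.393, -9.623, 12.83829, 92.39]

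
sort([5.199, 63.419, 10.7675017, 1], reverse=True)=[63.419, 10.7675017, 5.199, 1]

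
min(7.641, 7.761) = 7.641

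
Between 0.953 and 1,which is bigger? 1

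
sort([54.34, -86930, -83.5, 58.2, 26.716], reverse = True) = [58.2, 54.34, 26.716, -83.5, -86930]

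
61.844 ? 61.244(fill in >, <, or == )>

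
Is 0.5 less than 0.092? No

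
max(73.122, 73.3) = 73.3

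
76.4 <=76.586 True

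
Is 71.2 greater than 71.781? No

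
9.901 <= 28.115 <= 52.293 True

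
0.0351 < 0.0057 False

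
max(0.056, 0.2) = 0.2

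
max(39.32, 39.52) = 39.52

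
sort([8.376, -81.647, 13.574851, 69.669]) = [-81.647, 8.376, 13.574851, 69.669]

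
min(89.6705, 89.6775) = 89.6705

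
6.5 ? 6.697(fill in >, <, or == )<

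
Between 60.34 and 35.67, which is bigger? 60.34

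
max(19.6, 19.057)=19.6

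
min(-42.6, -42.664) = -42.664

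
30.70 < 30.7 False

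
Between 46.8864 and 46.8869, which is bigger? 46.8869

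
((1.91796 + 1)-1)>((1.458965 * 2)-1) True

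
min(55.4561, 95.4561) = 55.4561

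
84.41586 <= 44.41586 False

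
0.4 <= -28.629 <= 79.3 False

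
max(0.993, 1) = 1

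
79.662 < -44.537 False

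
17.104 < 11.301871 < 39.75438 False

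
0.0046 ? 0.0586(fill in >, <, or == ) <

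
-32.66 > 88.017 False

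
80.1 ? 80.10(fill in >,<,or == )==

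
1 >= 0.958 True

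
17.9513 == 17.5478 False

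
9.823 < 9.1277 False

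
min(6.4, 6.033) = 6.033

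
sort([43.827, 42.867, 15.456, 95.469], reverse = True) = [95.469, 43.827, 42.867, 15.456]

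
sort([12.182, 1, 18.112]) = [1, 12.182, 18.112]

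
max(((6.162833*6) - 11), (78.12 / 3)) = 26.04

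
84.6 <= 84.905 True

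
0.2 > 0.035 True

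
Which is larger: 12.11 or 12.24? 12.24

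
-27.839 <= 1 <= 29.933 True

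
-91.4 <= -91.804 False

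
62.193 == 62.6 False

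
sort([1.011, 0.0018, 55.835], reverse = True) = [55.835, 1.011, 0.0018]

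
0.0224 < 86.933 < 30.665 False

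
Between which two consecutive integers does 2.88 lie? 2 and 3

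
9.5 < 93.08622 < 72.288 False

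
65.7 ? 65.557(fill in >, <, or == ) >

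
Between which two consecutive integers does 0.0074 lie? 0 and 1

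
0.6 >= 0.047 True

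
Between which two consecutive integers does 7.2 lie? 7 and 8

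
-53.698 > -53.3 False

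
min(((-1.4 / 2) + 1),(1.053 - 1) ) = 0.053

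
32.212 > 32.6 False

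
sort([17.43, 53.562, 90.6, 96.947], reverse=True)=[96.947, 90.6, 53.562, 17.43]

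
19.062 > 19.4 False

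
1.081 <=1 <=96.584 False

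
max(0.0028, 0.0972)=0.0972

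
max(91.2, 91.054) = 91.2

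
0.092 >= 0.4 False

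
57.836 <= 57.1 False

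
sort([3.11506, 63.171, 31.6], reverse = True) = [63.171, 31.6, 3.11506]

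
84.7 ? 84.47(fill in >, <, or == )>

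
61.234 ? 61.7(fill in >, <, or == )<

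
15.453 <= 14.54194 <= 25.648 False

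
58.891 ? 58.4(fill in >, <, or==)>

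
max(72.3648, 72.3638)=72.3648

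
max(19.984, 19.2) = 19.984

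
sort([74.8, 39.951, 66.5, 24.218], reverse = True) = [74.8, 66.5, 39.951, 24.218]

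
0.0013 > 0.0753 False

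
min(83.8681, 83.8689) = 83.8681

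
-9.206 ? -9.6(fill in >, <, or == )>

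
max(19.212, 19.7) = 19.7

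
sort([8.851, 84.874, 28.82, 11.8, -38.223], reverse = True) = [84.874, 28.82, 11.8, 8.851, -38.223]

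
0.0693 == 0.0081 False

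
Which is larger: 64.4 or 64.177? 64.4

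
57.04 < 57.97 True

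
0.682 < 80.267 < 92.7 True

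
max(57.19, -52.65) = 57.19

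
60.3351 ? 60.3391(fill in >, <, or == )<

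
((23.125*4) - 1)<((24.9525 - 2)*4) True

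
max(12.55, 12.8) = 12.8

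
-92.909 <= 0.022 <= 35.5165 True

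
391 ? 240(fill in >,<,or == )>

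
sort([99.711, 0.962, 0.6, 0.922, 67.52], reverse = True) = [99.711, 67.52, 0.962, 0.922, 0.6]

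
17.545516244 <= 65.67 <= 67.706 True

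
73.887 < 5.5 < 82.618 False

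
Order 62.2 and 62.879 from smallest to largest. 62.2, 62.879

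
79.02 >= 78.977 True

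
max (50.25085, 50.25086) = 50.25086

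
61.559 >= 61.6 False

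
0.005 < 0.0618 True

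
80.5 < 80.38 False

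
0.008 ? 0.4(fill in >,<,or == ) <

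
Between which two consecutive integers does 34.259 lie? 34 and 35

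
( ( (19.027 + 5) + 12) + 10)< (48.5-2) True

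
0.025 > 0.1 False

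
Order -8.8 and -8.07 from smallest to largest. -8.8, -8.07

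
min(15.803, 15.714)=15.714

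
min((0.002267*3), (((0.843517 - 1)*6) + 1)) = 0.006801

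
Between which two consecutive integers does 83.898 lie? 83 and 84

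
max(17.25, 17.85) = 17.85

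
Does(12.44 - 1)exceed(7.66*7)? No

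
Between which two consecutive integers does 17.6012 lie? 17 and 18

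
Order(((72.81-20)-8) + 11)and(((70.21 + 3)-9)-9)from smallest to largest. (((70.21 + 3)-9)-9), (((72.81-20)-8) + 11)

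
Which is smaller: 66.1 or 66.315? 66.1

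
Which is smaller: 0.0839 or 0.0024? 0.0024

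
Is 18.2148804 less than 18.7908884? Yes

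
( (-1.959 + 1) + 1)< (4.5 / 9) True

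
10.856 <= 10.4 False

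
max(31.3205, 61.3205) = 61.3205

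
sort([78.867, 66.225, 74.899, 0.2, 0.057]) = [0.057, 0.2, 66.225, 74.899, 78.867]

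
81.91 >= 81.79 True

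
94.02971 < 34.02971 False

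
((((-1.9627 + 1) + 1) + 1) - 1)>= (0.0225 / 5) True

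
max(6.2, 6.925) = 6.925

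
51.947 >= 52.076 False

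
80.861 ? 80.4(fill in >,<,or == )>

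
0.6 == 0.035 False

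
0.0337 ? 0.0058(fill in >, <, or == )>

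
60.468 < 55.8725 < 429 False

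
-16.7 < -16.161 True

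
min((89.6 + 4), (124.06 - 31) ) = 93.06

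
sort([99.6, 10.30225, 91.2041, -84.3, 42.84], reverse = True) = [99.6, 91.2041, 42.84, 10.30225, -84.3]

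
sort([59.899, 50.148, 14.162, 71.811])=[14.162, 50.148, 59.899, 71.811]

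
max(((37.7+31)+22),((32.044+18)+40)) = 90.7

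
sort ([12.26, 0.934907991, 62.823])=[0.934907991, 12.26, 62.823]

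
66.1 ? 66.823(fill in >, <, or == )<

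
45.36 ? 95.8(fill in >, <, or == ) <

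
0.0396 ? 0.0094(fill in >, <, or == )>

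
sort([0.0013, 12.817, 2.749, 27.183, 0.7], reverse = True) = [27.183, 12.817, 2.749, 0.7, 0.0013]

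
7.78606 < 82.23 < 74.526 False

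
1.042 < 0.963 False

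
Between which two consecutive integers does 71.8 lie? 71 and 72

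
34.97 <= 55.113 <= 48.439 False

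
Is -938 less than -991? No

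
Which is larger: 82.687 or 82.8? 82.8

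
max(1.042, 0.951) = 1.042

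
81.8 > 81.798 True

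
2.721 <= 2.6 False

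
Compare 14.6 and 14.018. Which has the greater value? 14.6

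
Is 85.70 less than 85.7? No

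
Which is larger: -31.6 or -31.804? -31.6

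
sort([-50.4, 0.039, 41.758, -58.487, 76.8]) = [-58.487, -50.4, 0.039, 41.758, 76.8]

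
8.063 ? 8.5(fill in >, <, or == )<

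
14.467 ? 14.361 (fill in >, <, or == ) >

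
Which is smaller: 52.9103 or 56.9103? 52.9103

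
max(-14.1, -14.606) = -14.1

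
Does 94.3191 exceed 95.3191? No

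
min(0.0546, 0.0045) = 0.0045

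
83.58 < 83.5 False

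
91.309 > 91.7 False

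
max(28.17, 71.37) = 71.37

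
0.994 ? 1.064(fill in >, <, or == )<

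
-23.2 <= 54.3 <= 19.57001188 False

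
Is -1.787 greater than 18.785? No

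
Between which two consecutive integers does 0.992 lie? 0 and 1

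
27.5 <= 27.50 True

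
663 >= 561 True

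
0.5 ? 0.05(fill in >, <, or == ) >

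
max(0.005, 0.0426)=0.0426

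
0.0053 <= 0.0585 True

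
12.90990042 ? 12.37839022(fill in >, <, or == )>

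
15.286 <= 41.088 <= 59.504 True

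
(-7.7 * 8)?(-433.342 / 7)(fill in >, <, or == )>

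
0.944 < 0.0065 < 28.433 False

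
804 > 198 True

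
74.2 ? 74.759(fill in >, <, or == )<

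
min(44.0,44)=44.0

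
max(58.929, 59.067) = 59.067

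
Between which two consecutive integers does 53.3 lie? 53 and 54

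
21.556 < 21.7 True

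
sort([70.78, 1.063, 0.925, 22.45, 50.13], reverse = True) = [70.78, 50.13, 22.45, 1.063, 0.925]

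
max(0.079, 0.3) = 0.3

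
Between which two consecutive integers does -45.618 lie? -46 and -45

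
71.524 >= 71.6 False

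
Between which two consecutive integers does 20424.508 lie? 20424 and 20425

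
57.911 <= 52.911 False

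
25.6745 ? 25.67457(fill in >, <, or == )<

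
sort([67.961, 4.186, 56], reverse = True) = [67.961, 56, 4.186]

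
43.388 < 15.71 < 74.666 False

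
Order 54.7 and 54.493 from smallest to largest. 54.493, 54.7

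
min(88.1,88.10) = 88.1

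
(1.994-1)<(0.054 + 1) True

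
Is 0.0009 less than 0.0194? Yes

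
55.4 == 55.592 False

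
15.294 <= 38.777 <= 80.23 True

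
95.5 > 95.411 True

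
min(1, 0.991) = 0.991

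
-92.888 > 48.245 False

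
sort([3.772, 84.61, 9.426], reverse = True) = [84.61, 9.426, 3.772]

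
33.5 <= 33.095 False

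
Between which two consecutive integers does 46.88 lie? 46 and 47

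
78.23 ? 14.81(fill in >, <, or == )>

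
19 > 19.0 False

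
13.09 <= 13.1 True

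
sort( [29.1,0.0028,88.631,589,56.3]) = [0.0028,29.1,56.3,88.631,589]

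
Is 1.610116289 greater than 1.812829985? No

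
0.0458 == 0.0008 False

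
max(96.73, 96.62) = 96.73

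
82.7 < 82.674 False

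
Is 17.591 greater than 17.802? No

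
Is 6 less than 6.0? No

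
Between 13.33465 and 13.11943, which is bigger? 13.33465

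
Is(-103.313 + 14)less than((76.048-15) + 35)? Yes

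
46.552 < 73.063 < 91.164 True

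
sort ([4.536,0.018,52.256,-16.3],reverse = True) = [52.256,4.536,0.018,-16.3]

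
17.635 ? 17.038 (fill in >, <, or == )>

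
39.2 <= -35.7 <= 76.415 False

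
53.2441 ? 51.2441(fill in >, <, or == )>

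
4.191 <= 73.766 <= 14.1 False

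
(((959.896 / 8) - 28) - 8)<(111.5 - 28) False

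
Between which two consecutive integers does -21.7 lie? -22 and -21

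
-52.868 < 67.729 True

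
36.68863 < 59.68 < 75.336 True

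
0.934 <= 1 True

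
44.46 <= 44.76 True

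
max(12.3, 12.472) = 12.472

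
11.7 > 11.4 True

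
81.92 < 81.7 False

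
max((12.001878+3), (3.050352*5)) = 15.25176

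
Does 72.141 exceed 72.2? No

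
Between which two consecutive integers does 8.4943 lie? 8 and 9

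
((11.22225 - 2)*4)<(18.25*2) False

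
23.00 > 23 False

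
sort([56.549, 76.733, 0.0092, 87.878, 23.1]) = [0.0092, 23.1, 56.549, 76.733, 87.878]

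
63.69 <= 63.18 False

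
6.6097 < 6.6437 True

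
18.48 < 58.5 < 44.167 False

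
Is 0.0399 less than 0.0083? No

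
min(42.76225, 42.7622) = 42.7622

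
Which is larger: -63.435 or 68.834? 68.834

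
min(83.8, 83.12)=83.12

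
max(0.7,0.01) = 0.7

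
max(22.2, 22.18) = 22.2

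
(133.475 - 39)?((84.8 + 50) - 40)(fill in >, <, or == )<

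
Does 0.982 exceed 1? No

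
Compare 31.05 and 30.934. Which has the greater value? 31.05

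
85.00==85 True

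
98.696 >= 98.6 True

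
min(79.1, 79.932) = 79.1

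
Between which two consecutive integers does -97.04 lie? -98 and -97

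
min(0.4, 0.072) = 0.072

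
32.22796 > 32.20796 True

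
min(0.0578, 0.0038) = 0.0038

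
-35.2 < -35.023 True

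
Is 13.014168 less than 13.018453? Yes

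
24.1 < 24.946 True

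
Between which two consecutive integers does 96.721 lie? 96 and 97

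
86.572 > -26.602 True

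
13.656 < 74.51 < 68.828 False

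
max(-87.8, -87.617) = -87.617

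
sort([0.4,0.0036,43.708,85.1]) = [0.0036,0.4,43.708,85.1]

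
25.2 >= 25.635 False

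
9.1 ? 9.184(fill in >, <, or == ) <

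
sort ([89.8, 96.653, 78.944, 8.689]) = [8.689, 78.944, 89.8, 96.653]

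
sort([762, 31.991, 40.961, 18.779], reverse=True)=[762, 40.961, 31.991, 18.779]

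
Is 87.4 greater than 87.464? No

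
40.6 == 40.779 False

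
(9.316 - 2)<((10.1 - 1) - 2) False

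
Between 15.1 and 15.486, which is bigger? 15.486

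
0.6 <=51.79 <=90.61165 True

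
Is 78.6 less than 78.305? No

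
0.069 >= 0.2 False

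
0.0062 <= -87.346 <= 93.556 False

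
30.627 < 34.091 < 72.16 True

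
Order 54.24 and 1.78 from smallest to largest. 1.78, 54.24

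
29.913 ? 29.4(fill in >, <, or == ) >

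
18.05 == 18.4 False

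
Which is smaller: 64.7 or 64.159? 64.159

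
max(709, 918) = 918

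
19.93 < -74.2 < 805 False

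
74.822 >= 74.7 True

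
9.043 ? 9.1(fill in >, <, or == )<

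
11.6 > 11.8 False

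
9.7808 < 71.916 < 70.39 False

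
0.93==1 False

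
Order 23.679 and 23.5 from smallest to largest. 23.5, 23.679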